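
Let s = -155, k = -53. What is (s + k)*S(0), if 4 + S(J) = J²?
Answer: 832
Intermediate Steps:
S(J) = -4 + J²
(s + k)*S(0) = (-155 - 53)*(-4 + 0²) = -208*(-4 + 0) = -208*(-4) = 832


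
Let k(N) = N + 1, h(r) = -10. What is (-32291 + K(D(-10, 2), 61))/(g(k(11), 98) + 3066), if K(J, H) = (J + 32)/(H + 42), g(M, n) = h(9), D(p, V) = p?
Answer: -3325951/314768 ≈ -10.566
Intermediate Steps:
k(N) = 1 + N
g(M, n) = -10
K(J, H) = (32 + J)/(42 + H)
(-32291 + K(D(-10, 2), 61))/(g(k(11), 98) + 3066) = (-32291 + (32 - 10)/(42 + 61))/(-10 + 3066) = (-32291 + 22/103)/3056 = (-32291 + (1/103)*22)*(1/3056) = (-32291 + 22/103)*(1/3056) = -3325951/103*1/3056 = -3325951/314768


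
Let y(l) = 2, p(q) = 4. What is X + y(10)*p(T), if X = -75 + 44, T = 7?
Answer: -23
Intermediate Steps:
X = -31
X + y(10)*p(T) = -31 + 2*4 = -31 + 8 = -23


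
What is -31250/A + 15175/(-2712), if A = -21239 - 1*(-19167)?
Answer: 6663425/702408 ≈ 9.4865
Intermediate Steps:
A = -2072 (A = -21239 + 19167 = -2072)
-31250/A + 15175/(-2712) = -31250/(-2072) + 15175/(-2712) = -31250*(-1/2072) + 15175*(-1/2712) = 15625/1036 - 15175/2712 = 6663425/702408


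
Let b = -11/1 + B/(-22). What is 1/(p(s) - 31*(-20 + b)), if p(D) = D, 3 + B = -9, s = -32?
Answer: 11/10033 ≈ 0.0010964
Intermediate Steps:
B = -12 (B = -3 - 9 = -12)
b = -115/11 (b = -11/1 - 12/(-22) = -11*1 - 12*(-1/22) = -11 + 6/11 = -115/11 ≈ -10.455)
1/(p(s) - 31*(-20 + b)) = 1/(-32 - 31*(-20 - 115/11)) = 1/(-32 - 31*(-335/11)) = 1/(-32 + 10385/11) = 1/(10033/11) = 11/10033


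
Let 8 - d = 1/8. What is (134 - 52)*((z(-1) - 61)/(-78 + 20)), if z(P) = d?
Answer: 17425/232 ≈ 75.108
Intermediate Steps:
d = 63/8 (d = 8 - 1/8 = 63/8 ≈ 7.8750)
z(P) = 63/8
(134 - 52)*((z(-1) - 61)/(-78 + 20)) = (134 - 52)*((63/8 - 61)/(-78 + 20)) = 82*(-425/8/(-58)) = 82*(-425/8*(-1/58)) = 82*(425/464) = 17425/232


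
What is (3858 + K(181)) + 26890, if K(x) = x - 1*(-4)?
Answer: 30933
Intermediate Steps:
K(x) = 4 + x (K(x) = x + 4 = 4 + x)
(3858 + K(181)) + 26890 = (3858 + (4 + 181)) + 26890 = (3858 + 185) + 26890 = 4043 + 26890 = 30933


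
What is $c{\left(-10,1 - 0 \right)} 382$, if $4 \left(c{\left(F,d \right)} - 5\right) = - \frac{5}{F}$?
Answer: $\frac{7831}{4} \approx 1957.8$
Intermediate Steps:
$c{\left(F,d \right)} = 5 - \frac{5}{4 F}$ ($c{\left(F,d \right)} = 5 + \frac{\left(-5\right) \frac{1}{F}}{4} = 5 - \frac{5}{4 F}$)
$c{\left(-10,1 - 0 \right)} 382 = \left(5 - \frac{5}{4 \left(-10\right)}\right) 382 = \left(5 - - \frac{1}{8}\right) 382 = \left(5 + \frac{1}{8}\right) 382 = \frac{41}{8} \cdot 382 = \frac{7831}{4}$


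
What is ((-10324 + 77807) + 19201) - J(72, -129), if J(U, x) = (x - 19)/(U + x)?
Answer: 4940840/57 ≈ 86681.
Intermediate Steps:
J(U, x) = (-19 + x)/(U + x)
((-10324 + 77807) + 19201) - J(72, -129) = ((-10324 + 77807) + 19201) - (-19 - 129)/(72 - 129) = (67483 + 19201) - (-148)/(-57) = 86684 - (-1)*(-148)/57 = 86684 - 1*148/57 = 86684 - 148/57 = 4940840/57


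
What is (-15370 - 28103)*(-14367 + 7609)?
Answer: 293790534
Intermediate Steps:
(-15370 - 28103)*(-14367 + 7609) = -43473*(-6758) = 293790534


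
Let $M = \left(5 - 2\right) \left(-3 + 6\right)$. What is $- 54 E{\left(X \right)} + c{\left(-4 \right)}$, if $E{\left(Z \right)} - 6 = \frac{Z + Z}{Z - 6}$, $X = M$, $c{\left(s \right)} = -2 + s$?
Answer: $-654$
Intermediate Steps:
$M = 9$ ($M = 3 \cdot 3 = 9$)
$X = 9$
$E{\left(Z \right)} = 6 + \frac{2 Z}{-6 + Z}$ ($E{\left(Z \right)} = 6 + \frac{Z + Z}{Z - 6} = 6 + \frac{2 Z}{-6 + Z}$)
$- 54 E{\left(X \right)} + c{\left(-4 \right)} = - 54 \frac{4 \left(-9 + 2 \cdot 9\right)}{-6 + 9} - 6 = - 54 \frac{4 \left(-9 + 18\right)}{3} - 6 = - 54 \cdot 4 \cdot \frac{1}{3} \cdot 9 - 6 = \left(-54\right) 12 - 6 = -648 - 6 = -654$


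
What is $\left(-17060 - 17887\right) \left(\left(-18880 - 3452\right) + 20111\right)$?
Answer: $77617287$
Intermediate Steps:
$\left(-17060 - 17887\right) \left(\left(-18880 - 3452\right) + 20111\right) = - 34947 \left(\left(-18880 - 3452\right) + 20111\right) = - 34947 \left(-22332 + 20111\right) = \left(-34947\right) \left(-2221\right) = 77617287$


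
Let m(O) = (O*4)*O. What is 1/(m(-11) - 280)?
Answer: 1/204 ≈ 0.0049020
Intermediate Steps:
m(O) = 4*O² (m(O) = (4*O)*O = 4*O²)
1/(m(-11) - 280) = 1/(4*(-11)² - 280) = 1/(4*121 - 280) = 1/(484 - 280) = 1/204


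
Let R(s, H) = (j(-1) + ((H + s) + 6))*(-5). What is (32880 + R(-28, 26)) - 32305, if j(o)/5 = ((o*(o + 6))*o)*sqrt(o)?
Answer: 555 - 125*I ≈ 555.0 - 125.0*I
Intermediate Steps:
j(o) = 5*o**(5/2)*(6 + o) (j(o) = 5*(((o*(o + 6))*o)*sqrt(o)) = 5*(((o*(6 + o))*o)*sqrt(o)) = 5*((o**2*(6 + o))*sqrt(o)) = 5*(o**(5/2)*(6 + o)) = 5*o**(5/2)*(6 + o))
R(s, H) = -30 - 125*I - 5*H - 5*s (R(s, H) = (5*(-1)**(5/2)*(6 - 1) + ((H + s) + 6))*(-5) = (5*I*5 + (6 + H + s))*(-5) = (25*I + (6 + H + s))*(-5) = (6 + H + s + 25*I)*(-5) = -30 - 125*I - 5*H - 5*s)
(32880 + R(-28, 26)) - 32305 = (32880 + (-30 - 125*I - 5*26 - 5*(-28))) - 32305 = (32880 + (-30 - 125*I - 130 + 140)) - 32305 = (32880 + (-20 - 125*I)) - 32305 = (32860 - 125*I) - 32305 = 555 - 125*I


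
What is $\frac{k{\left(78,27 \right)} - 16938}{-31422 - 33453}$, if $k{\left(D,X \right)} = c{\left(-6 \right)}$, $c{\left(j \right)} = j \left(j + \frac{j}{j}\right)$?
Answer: $\frac{5636}{21625} \approx 0.26062$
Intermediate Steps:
$c{\left(j \right)} = j \left(1 + j\right)$ ($c{\left(j \right)} = j \left(j + 1\right) = j \left(1 + j\right)$)
$k{\left(D,X \right)} = 30$ ($k{\left(D,X \right)} = - 6 \left(1 - 6\right) = \left(-6\right) \left(-5\right) = 30$)
$\frac{k{\left(78,27 \right)} - 16938}{-31422 - 33453} = \frac{30 - 16938}{-31422 - 33453} = - \frac{16908}{-64875} = \left(-16908\right) \left(- \frac{1}{64875}\right) = \frac{5636}{21625}$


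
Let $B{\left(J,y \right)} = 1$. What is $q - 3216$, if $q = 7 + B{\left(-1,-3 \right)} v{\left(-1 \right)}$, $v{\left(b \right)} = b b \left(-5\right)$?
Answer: $-3214$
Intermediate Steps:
$v{\left(b \right)} = - 5 b^{2}$ ($v{\left(b \right)} = b^{2} \left(-5\right) = - 5 b^{2}$)
$q = 2$ ($q = 7 + 1 \left(- 5 \left(-1\right)^{2}\right) = 7 + 1 \left(\left(-5\right) 1\right) = 7 + 1 \left(-5\right) = 7 - 5 = 2$)
$q - 3216 = 2 - 3216 = -3214$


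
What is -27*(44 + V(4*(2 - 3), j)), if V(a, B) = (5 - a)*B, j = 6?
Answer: -2646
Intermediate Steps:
V(a, B) = B*(5 - a)
-27*(44 + V(4*(2 - 3), j)) = -27*(44 + 6*(5 - 4*(2 - 3))) = -27*(44 + 6*(5 - 4*(-1))) = -27*(44 + 6*(5 - 1*(-4))) = -27*(44 + 6*(5 + 4)) = -27*(44 + 6*9) = -27*(44 + 54) = -27*98 = -2646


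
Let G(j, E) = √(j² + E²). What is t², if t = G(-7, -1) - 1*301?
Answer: 90651 - 3010*√2 ≈ 86394.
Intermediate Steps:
G(j, E) = √(E² + j²)
t = -301 + 5*√2 (t = √((-1)² + (-7)²) - 1*301 = √(1 + 49) - 301 = √50 - 301 = 5*√2 - 301 = -301 + 5*√2 ≈ -293.93)
t² = (-301 + 5*√2)²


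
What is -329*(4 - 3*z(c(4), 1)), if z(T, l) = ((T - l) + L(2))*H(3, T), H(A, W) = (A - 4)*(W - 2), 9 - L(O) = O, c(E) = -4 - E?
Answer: -21056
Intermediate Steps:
L(O) = 9 - O
H(A, W) = (-4 + A)*(-2 + W)
z(T, l) = (2 - T)*(7 + T - l) (z(T, l) = ((T - l) + (9 - 1*2))*(8 - 4*T - 2*3 + 3*T) = ((T - l) + (9 - 2))*(8 - 4*T - 6 + 3*T) = ((T - l) + 7)*(2 - T) = (7 + T - l)*(2 - T) = (2 - T)*(7 + T - l))
-329*(4 - 3*z(c(4), 1)) = -329*(4 - (-3)*(-2 + (-4 - 1*4))*(7 + (-4 - 1*4) - 1*1)) = -329*(4 - (-3)*(-2 + (-4 - 4))*(7 + (-4 - 4) - 1)) = -329*(4 - (-3)*(-2 - 8)*(7 - 8 - 1)) = -329*(4 - (-3)*(-10)*(-2)) = -329*(4 - 3*(-20)) = -329*(4 + 60) = -329*64 = -21056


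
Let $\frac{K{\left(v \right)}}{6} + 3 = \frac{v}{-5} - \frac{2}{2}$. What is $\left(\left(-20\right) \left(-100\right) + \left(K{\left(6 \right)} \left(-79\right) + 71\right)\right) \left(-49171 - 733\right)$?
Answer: $- \frac{1131772816}{5} \approx -2.2635 \cdot 10^{8}$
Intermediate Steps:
$K{\left(v \right)} = -24 - \frac{6 v}{5}$ ($K{\left(v \right)} = -18 + 6 \left(\frac{v}{-5} - \frac{2}{2}\right) = -18 + 6 \left(v \left(- \frac{1}{5}\right) - 1\right) = -18 + 6 \left(- \frac{v}{5} - 1\right) = -18 + 6 \left(-1 - \frac{v}{5}\right) = -18 - \left(6 + \frac{6 v}{5}\right) = -24 - \frac{6 v}{5}$)
$\left(\left(-20\right) \left(-100\right) + \left(K{\left(6 \right)} \left(-79\right) + 71\right)\right) \left(-49171 - 733\right) = \left(\left(-20\right) \left(-100\right) + \left(\left(-24 - \frac{36}{5}\right) \left(-79\right) + 71\right)\right) \left(-49171 - 733\right) = \left(2000 + \left(\left(-24 - \frac{36}{5}\right) \left(-79\right) + 71\right)\right) \left(-49904\right) = \left(2000 + \left(\left(- \frac{156}{5}\right) \left(-79\right) + 71\right)\right) \left(-49904\right) = \left(2000 + \left(\frac{12324}{5} + 71\right)\right) \left(-49904\right) = \left(2000 + \frac{12679}{5}\right) \left(-49904\right) = \frac{22679}{5} \left(-49904\right) = - \frac{1131772816}{5}$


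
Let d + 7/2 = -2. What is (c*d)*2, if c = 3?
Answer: -33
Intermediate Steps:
d = -11/2 (d = -7/2 - 2 = -11/2 ≈ -5.5000)
(c*d)*2 = (3*(-11/2))*2 = -33/2*2 = -33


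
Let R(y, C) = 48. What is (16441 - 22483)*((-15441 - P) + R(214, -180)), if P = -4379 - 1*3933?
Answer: 42783402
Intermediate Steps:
P = -8312 (P = -4379 - 3933 = -8312)
(16441 - 22483)*((-15441 - P) + R(214, -180)) = (16441 - 22483)*((-15441 - 1*(-8312)) + 48) = -6042*((-15441 + 8312) + 48) = -6042*(-7129 + 48) = -6042*(-7081) = 42783402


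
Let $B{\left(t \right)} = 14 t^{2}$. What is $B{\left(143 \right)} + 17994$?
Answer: $304280$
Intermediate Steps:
$B{\left(143 \right)} + 17994 = 14 \cdot 143^{2} + 17994 = 14 \cdot 20449 + 17994 = 286286 + 17994 = 304280$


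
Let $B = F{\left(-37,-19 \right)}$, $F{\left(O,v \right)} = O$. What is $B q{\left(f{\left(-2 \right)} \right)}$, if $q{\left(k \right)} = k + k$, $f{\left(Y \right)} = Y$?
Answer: $148$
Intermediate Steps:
$B = -37$
$q{\left(k \right)} = 2 k$
$B q{\left(f{\left(-2 \right)} \right)} = - 37 \cdot 2 \left(-2\right) = \left(-37\right) \left(-4\right) = 148$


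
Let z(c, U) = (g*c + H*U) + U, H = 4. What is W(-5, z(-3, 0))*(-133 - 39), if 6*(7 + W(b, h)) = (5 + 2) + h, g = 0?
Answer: 3010/3 ≈ 1003.3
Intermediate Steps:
z(c, U) = 5*U (z(c, U) = (0*c + 4*U) + U = (0 + 4*U) + U = 4*U + U = 5*U)
W(b, h) = -35/6 + h/6 (W(b, h) = -7 + ((5 + 2) + h)/6 = -7 + (7 + h)/6 = -7 + (7/6 + h/6) = -35/6 + h/6)
W(-5, z(-3, 0))*(-133 - 39) = (-35/6 + (5*0)/6)*(-133 - 39) = (-35/6 + (⅙)*0)*(-172) = (-35/6 + 0)*(-172) = -35/6*(-172) = 3010/3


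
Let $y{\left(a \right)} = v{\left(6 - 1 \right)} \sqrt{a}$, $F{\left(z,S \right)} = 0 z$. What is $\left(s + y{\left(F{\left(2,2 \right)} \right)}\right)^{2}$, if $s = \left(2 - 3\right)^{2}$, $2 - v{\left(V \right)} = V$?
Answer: $1$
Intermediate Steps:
$v{\left(V \right)} = 2 - V$
$F{\left(z,S \right)} = 0$
$y{\left(a \right)} = - 3 \sqrt{a}$ ($y{\left(a \right)} = \left(2 - \left(6 - 1\right)\right) \sqrt{a} = \left(2 - 5\right) \sqrt{a} = - 3 \sqrt{a}$)
$s = 1$ ($s = \left(-1\right)^{2} = 1$)
$\left(s + y{\left(F{\left(2,2 \right)} \right)}\right)^{2} = \left(1 - 3 \sqrt{0}\right)^{2} = \left(1 - 0\right)^{2} = \left(1 + 0\right)^{2} = 1^{2} = 1$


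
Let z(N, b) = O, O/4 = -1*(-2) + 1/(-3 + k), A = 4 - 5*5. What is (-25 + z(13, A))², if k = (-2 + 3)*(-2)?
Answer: 7921/25 ≈ 316.84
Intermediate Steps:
k = -2 (k = 1*(-2) = -2)
A = -21 (A = 4 - 25 = -21)
O = 36/5 (O = 4*(-1*(-2) + 1/(-3 - 2)) = 4*(2 + 1/(-5)) = 4*(2 - ⅕) = 4*(9/5) = 36/5 ≈ 7.2000)
z(N, b) = 36/5
(-25 + z(13, A))² = (-25 + 36/5)² = (-89/5)² = 7921/25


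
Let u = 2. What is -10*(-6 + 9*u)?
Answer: -120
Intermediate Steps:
-10*(-6 + 9*u) = -10*(-6 + 9*2) = -10*(-6 + 18) = -10*12 = -120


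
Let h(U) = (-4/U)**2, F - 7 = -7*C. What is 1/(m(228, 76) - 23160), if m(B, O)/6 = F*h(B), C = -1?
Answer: -1083/25082252 ≈ -4.3178e-5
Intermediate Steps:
F = 14 (F = 7 - 7*(-1) = 7 + 7 = 14)
h(U) = 16/U**2
m(B, O) = 1344/B**2 (m(B, O) = 6*(14*(16/B**2)) = 6*(224/B**2) = 1344/B**2)
1/(m(228, 76) - 23160) = 1/(1344/228**2 - 23160) = 1/(1344*(1/51984) - 23160) = 1/(28/1083 - 23160) = 1/(-25082252/1083) = -1083/25082252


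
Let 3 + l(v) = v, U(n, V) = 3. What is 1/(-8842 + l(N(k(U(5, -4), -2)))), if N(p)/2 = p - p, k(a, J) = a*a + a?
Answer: -1/8845 ≈ -0.00011306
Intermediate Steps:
k(a, J) = a + a**2 (k(a, J) = a**2 + a = a + a**2)
N(p) = 0 (N(p) = 2*(p - p) = 2*0 = 0)
l(v) = -3 + v
1/(-8842 + l(N(k(U(5, -4), -2)))) = 1/(-8842 + (-3 + 0)) = 1/(-8842 - 3) = 1/(-8845) = -1/8845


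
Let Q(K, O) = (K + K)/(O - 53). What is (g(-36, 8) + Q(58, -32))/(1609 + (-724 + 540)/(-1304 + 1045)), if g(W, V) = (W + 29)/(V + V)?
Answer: -634809/567004400 ≈ -0.0011196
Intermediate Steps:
g(W, V) = (29 + W)/(2*V) (g(W, V) = (29 + W)/((2*V)) = (29 + W)*(1/(2*V)) = (29 + W)/(2*V))
Q(K, O) = 2*K/(-53 + O) (Q(K, O) = (2*K)/(-53 + O) = 2*K/(-53 + O))
(g(-36, 8) + Q(58, -32))/(1609 + (-724 + 540)/(-1304 + 1045)) = ((1/2)*(29 - 36)/8 + 2*58/(-53 - 32))/(1609 + (-724 + 540)/(-1304 + 1045)) = ((1/2)*(1/8)*(-7) + 2*58/(-85))/(1609 - 184/(-259)) = (-7/16 + 2*58*(-1/85))/(1609 - 184*(-1/259)) = (-7/16 - 116/85)/(1609 + 184/259) = -2451/(1360*416915/259) = -2451/1360*259/416915 = -634809/567004400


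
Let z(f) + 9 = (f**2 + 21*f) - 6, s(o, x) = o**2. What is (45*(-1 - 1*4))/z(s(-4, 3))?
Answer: -225/577 ≈ -0.38995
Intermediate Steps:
z(f) = -15 + f**2 + 21*f (z(f) = -9 + ((f**2 + 21*f) - 6) = -9 + (-6 + f**2 + 21*f) = -15 + f**2 + 21*f)
(45*(-1 - 1*4))/z(s(-4, 3)) = (45*(-1 - 1*4))/(-15 + ((-4)**2)**2 + 21*(-4)**2) = (45*(-1 - 4))/(-15 + 16**2 + 21*16) = (45*(-5))/(-15 + 256 + 336) = -225/577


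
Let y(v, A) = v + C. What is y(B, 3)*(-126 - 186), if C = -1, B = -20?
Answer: 6552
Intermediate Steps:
y(v, A) = -1 + v (y(v, A) = v - 1 = -1 + v)
y(B, 3)*(-126 - 186) = (-1 - 20)*(-126 - 186) = -21*(-312) = 6552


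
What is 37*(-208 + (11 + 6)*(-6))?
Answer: -11470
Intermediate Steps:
37*(-208 + (11 + 6)*(-6)) = 37*(-208 + 17*(-6)) = 37*(-208 - 102) = 37*(-310) = -11470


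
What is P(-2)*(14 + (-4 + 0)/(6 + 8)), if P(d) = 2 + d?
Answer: 0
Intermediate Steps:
P(-2)*(14 + (-4 + 0)/(6 + 8)) = (2 - 2)*(14 + (-4 + 0)/(6 + 8)) = 0*(14 - 4/14) = 0*(14 - 4*1/14) = 0*(14 - 2/7) = 0*(96/7) = 0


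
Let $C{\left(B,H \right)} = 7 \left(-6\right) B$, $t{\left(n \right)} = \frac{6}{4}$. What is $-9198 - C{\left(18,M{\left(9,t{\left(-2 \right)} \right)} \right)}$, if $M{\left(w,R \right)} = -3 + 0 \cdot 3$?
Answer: $-8442$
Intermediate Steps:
$t{\left(n \right)} = \frac{3}{2}$ ($t{\left(n \right)} = 6 \cdot \frac{1}{4} = \frac{3}{2}$)
$M{\left(w,R \right)} = -3$ ($M{\left(w,R \right)} = -3 + 0 = -3$)
$C{\left(B,H \right)} = - 42 B$
$-9198 - C{\left(18,M{\left(9,t{\left(-2 \right)} \right)} \right)} = -9198 - \left(-42\right) 18 = -9198 - -756 = -9198 + 756 = -8442$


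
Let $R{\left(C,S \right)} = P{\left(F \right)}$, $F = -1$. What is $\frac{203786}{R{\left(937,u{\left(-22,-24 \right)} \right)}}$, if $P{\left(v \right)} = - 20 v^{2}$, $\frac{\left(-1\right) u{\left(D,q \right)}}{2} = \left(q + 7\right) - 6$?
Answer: $- \frac{101893}{10} \approx -10189.0$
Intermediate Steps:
$u{\left(D,q \right)} = -2 - 2 q$ ($u{\left(D,q \right)} = - 2 \left(\left(q + 7\right) - 6\right) = - 2 \left(\left(7 + q\right) - 6\right) = - 2 \left(1 + q\right) = -2 - 2 q$)
$R{\left(C,S \right)} = -20$ ($R{\left(C,S \right)} = - 20 \left(-1\right)^{2} = \left(-20\right) 1 = -20$)
$\frac{203786}{R{\left(937,u{\left(-22,-24 \right)} \right)}} = \frac{203786}{-20} = 203786 \left(- \frac{1}{20}\right) = - \frac{101893}{10}$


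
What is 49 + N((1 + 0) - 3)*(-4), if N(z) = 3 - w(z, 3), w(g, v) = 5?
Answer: 57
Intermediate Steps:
N(z) = -2 (N(z) = 3 - 1*5 = 3 - 5 = -2)
49 + N((1 + 0) - 3)*(-4) = 49 - 2*(-4) = 49 + 8 = 57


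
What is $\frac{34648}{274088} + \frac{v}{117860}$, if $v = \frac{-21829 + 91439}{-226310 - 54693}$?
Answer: $\frac{14343606290677}{113469052426438} \approx 0.12641$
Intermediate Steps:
$v = - \frac{69610}{281003}$ ($v = \frac{69610}{-281003} = 69610 \left(- \frac{1}{281003}\right) = - \frac{69610}{281003} \approx -0.24772$)
$\frac{34648}{274088} + \frac{v}{117860} = \frac{34648}{274088} - \frac{69610}{281003 \cdot 117860} = 34648 \cdot \frac{1}{274088} - \frac{6961}{3311901358} = \frac{4331}{34261} - \frac{6961}{3311901358} = \frac{14343606290677}{113469052426438}$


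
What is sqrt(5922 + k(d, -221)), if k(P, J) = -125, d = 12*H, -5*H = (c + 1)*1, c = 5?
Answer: sqrt(5797) ≈ 76.138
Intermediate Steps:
H = -6/5 (H = -(5 + 1)/5 = -6/5 ≈ -1.2000)
d = -72/5 (d = 12*(-6/5) = -72/5 ≈ -14.400)
sqrt(5922 + k(d, -221)) = sqrt(5922 - 125) = sqrt(5797)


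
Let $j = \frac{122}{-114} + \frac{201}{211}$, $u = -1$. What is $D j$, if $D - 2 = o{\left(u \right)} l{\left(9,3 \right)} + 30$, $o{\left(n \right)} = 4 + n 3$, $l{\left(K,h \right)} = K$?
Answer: $- \frac{57974}{12027} \approx -4.8203$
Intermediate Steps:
$o{\left(n \right)} = 4 + 3 n$
$j = - \frac{1414}{12027}$ ($j = 122 \left(- \frac{1}{114}\right) + 201 \cdot \frac{1}{211} = - \frac{61}{57} + \frac{201}{211} = - \frac{1414}{12027} \approx -0.11757$)
$D = 41$ ($D = 2 + \left(\left(4 + 3 \left(-1\right)\right) 9 + 30\right) = 2 + \left(\left(4 - 3\right) 9 + 30\right) = 2 + \left(1 \cdot 9 + 30\right) = 2 + \left(9 + 30\right) = 2 + 39 = 41$)
$D j = 41 \left(- \frac{1414}{12027}\right) = - \frac{57974}{12027}$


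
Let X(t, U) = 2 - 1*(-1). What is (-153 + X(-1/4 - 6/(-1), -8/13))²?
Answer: 22500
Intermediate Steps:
X(t, U) = 3 (X(t, U) = 2 + 1 = 3)
(-153 + X(-1/4 - 6/(-1), -8/13))² = (-153 + 3)² = (-150)² = 22500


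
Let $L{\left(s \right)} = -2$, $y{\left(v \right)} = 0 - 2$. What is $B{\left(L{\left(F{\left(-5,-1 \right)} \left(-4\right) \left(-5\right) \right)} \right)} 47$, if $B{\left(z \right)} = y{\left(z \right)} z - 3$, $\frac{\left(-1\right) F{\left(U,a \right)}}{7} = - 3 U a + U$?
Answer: $47$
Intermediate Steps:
$y{\left(v \right)} = -2$
$F{\left(U,a \right)} = - 7 U + 21 U a$ ($F{\left(U,a \right)} = - 7 \left(- 3 U a + U\right) = - 7 \left(U - 3 U a\right) = - 7 U + 21 U a$)
$B{\left(z \right)} = -3 - 2 z$ ($B{\left(z \right)} = - 2 z - 3 = -3 - 2 z$)
$B{\left(L{\left(F{\left(-5,-1 \right)} \left(-4\right) \left(-5\right) \right)} \right)} 47 = \left(-3 - -4\right) 47 = \left(-3 + 4\right) 47 = 1 \cdot 47 = 47$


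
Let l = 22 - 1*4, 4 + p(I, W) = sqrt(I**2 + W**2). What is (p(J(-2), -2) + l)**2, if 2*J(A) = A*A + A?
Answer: (14 + sqrt(5))**2 ≈ 263.61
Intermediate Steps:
J(A) = A/2 + A**2/2 (J(A) = (A*A + A)/2 = (A**2 + A)/2 = (A + A**2)/2 = A/2 + A**2/2)
p(I, W) = -4 + sqrt(I**2 + W**2)
l = 18 (l = 22 - 4 = 18)
(p(J(-2), -2) + l)**2 = ((-4 + sqrt(((1/2)*(-2)*(1 - 2))**2 + (-2)**2)) + 18)**2 = ((-4 + sqrt(((1/2)*(-2)*(-1))**2 + 4)) + 18)**2 = ((-4 + sqrt(1**2 + 4)) + 18)**2 = ((-4 + sqrt(1 + 4)) + 18)**2 = ((-4 + sqrt(5)) + 18)**2 = (14 + sqrt(5))**2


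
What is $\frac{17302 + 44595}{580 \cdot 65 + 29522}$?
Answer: $\frac{61897}{67222} \approx 0.92078$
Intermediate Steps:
$\frac{17302 + 44595}{580 \cdot 65 + 29522} = \frac{61897}{37700 + 29522} = \frac{61897}{67222}$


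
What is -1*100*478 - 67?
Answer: -47867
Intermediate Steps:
-1*100*478 - 67 = -100*478 - 67 = -47800 - 67 = -47867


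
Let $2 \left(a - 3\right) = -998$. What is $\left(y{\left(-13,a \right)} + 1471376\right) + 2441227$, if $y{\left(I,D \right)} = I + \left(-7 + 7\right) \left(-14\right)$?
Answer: $3912590$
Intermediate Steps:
$a = -496$ ($a = 3 + \frac{1}{2} \left(-998\right) = 3 - 499 = -496$)
$y{\left(I,D \right)} = I$ ($y{\left(I,D \right)} = I + 0 \left(-14\right) = I + 0 = I$)
$\left(y{\left(-13,a \right)} + 1471376\right) + 2441227 = \left(-13 + 1471376\right) + 2441227 = 1471363 + 2441227 = 3912590$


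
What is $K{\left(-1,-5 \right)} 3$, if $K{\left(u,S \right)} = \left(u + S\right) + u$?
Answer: $-21$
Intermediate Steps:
$K{\left(u,S \right)} = S + 2 u$ ($K{\left(u,S \right)} = \left(S + u\right) + u = S + 2 u$)
$K{\left(-1,-5 \right)} 3 = \left(-5 + 2 \left(-1\right)\right) 3 = \left(-5 - 2\right) 3 = \left(-7\right) 3 = -21$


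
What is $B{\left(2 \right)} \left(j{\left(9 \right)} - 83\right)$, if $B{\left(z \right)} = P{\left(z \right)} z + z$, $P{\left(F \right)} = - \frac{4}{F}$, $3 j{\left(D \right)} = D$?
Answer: $160$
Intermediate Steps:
$j{\left(D \right)} = \frac{D}{3}$
$B{\left(z \right)} = -4 + z$ ($B{\left(z \right)} = - \frac{4}{z} z + z = -4 + z$)
$B{\left(2 \right)} \left(j{\left(9 \right)} - 83\right) = \left(-4 + 2\right) \left(\frac{1}{3} \cdot 9 - 83\right) = - 2 \left(3 - 83\right) = \left(-2\right) \left(-80\right) = 160$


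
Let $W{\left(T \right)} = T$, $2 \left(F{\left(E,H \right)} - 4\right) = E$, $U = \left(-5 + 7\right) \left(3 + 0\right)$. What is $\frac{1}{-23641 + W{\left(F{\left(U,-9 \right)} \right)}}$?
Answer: $- \frac{1}{23634} \approx -4.2312 \cdot 10^{-5}$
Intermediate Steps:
$U = 6$ ($U = 2 \cdot 3 = 6$)
$F{\left(E,H \right)} = 4 + \frac{E}{2}$
$\frac{1}{-23641 + W{\left(F{\left(U,-9 \right)} \right)}} = \frac{1}{-23641 + \left(4 + \frac{1}{2} \cdot 6\right)} = \frac{1}{-23641 + \left(4 + 3\right)} = \frac{1}{-23641 + 7} = \frac{1}{-23634} = - \frac{1}{23634}$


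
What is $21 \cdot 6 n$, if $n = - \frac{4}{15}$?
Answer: $- \frac{168}{5} \approx -33.6$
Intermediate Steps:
$n = - \frac{4}{15}$ ($n = \left(-4\right) \frac{1}{15} = - \frac{4}{15} \approx -0.26667$)
$21 \cdot 6 n = 21 \cdot 6 \left(- \frac{4}{15}\right) = 126 \left(- \frac{4}{15}\right) = - \frac{168}{5}$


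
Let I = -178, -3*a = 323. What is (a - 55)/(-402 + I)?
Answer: 122/435 ≈ 0.28046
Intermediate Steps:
a = -323/3 (a = -⅓*323 = -323/3 ≈ -107.67)
(a - 55)/(-402 + I) = (-323/3 - 55)/(-402 - 178) = -488/3/(-580) = -488/3*(-1/580) = 122/435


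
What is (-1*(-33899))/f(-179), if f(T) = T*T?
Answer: 33899/32041 ≈ 1.0580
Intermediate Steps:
f(T) = T²
(-1*(-33899))/f(-179) = (-1*(-33899))/((-179)²) = 33899/32041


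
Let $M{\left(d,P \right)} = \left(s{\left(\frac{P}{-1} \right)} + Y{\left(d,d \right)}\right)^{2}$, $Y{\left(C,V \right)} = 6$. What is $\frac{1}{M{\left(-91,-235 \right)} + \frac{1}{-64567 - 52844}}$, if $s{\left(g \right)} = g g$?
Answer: $\frac{117411}{358157953678370} \approx 3.2782 \cdot 10^{-10}$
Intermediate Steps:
$s{\left(g \right)} = g^{2}$
$M{\left(d,P \right)} = \left(6 + P^{2}\right)^{2}$ ($M{\left(d,P \right)} = \left(\left(\frac{P}{-1}\right)^{2} + 6\right)^{2} = \left(\left(P \left(-1\right)\right)^{2} + 6\right)^{2} = \left(\left(- P\right)^{2} + 6\right)^{2} = \left(P^{2} + 6\right)^{2} = \left(6 + P^{2}\right)^{2}$)
$\frac{1}{M{\left(-91,-235 \right)} + \frac{1}{-64567 - 52844}} = \frac{1}{\left(6 + \left(-235\right)^{2}\right)^{2} + \frac{1}{-64567 - 52844}} = \frac{1}{\left(6 + 55225\right)^{2} + \frac{1}{-117411}} = \frac{1}{55231^{2} - \frac{1}{117411}} = \frac{1}{3050463361 - \frac{1}{117411}} = \frac{1}{\frac{358157953678370}{117411}} = \frac{117411}{358157953678370}$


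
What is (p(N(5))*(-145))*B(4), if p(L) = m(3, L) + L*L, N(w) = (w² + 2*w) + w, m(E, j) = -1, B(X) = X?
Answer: -927420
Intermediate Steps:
N(w) = w² + 3*w
p(L) = -1 + L² (p(L) = -1 + L*L = -1 + L²)
(p(N(5))*(-145))*B(4) = ((-1 + (5*(3 + 5))²)*(-145))*4 = ((-1 + (5*8)²)*(-145))*4 = ((-1 + 40²)*(-145))*4 = ((-1 + 1600)*(-145))*4 = (1599*(-145))*4 = -231855*4 = -927420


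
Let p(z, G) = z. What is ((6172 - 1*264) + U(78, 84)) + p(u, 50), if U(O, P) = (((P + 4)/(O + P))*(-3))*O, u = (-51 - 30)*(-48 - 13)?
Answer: 96497/9 ≈ 10722.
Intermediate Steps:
u = 4941 (u = -81*(-61) = 4941)
U(O, P) = -3*O*(4 + P)/(O + P) (U(O, P) = (((4 + P)/(O + P))*(-3))*O = (-3*(4 + P)/(O + P))*O = -3*O*(4 + P)/(O + P))
((6172 - 1*264) + U(78, 84)) + p(u, 50) = ((6172 - 1*264) - 3*78*(4 + 84)/(78 + 84)) + 4941 = ((6172 - 264) - 3*78*88/162) + 4941 = (5908 - 3*78*1/162*88) + 4941 = (5908 - 1144/9) + 4941 = 52028/9 + 4941 = 96497/9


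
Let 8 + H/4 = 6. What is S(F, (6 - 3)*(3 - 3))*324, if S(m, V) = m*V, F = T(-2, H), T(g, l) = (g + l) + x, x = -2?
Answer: 0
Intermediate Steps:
H = -8 (H = -32 + 4*6 = -32 + 24 = -8)
T(g, l) = -2 + g + l (T(g, l) = (g + l) - 2 = -2 + g + l)
F = -12 (F = -2 - 2 - 8 = -12)
S(m, V) = V*m
S(F, (6 - 3)*(3 - 3))*324 = (((6 - 3)*(3 - 3))*(-12))*324 = ((3*0)*(-12))*324 = (0*(-12))*324 = 0*324 = 0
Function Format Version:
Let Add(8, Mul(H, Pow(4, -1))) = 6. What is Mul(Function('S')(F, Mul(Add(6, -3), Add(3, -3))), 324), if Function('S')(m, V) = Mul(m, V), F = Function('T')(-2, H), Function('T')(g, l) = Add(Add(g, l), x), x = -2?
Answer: 0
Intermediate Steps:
H = -8 (H = Add(-32, Mul(4, 6)) = Add(-32, 24) = -8)
Function('T')(g, l) = Add(-2, g, l) (Function('T')(g, l) = Add(Add(g, l), -2) = Add(-2, g, l))
F = -12 (F = Add(-2, -2, -8) = -12)
Function('S')(m, V) = Mul(V, m)
Mul(Function('S')(F, Mul(Add(6, -3), Add(3, -3))), 324) = Mul(Mul(Mul(Add(6, -3), Add(3, -3)), -12), 324) = Mul(Mul(Mul(3, 0), -12), 324) = Mul(Mul(0, -12), 324) = Mul(0, 324) = 0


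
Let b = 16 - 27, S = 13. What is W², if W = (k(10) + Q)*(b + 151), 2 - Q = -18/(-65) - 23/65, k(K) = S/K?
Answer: 37773316/169 ≈ 2.2351e+5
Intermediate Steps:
b = -11
k(K) = 13/K
Q = 27/13 (Q = 2 - (-18/(-65) - 23/65) = 2 - (-18*(-1/65) - 23*1/65) = 2 - (18/65 - 23/65) = 2 - 1*(-1/13) = 2 + 1/13 = 27/13 ≈ 2.0769)
W = 6146/13 (W = (13/10 + 27/13)*(-11 + 151) = (13*(⅒) + 27/13)*140 = (13/10 + 27/13)*140 = (439/130)*140 = 6146/13 ≈ 472.77)
W² = (6146/13)² = 37773316/169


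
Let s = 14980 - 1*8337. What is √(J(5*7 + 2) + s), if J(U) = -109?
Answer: 33*√6 ≈ 80.833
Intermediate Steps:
s = 6643 (s = 14980 - 8337 = 6643)
√(J(5*7 + 2) + s) = √(-109 + 6643) = √6534 = 33*√6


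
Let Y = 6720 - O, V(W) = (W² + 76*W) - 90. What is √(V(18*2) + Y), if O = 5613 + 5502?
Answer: I*√453 ≈ 21.284*I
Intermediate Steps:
V(W) = -90 + W² + 76*W
O = 11115
Y = -4395 (Y = 6720 - 1*11115 = 6720 - 11115 = -4395)
√(V(18*2) + Y) = √((-90 + (18*2)² + 76*(18*2)) - 4395) = √((-90 + 36² + 76*36) - 4395) = √((-90 + 1296 + 2736) - 4395) = √(3942 - 4395) = √(-453) = I*√453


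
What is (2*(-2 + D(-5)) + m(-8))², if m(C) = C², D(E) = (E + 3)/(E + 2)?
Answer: 33856/9 ≈ 3761.8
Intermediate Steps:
D(E) = (3 + E)/(2 + E)
(2*(-2 + D(-5)) + m(-8))² = (2*(-2 + (3 - 5)/(2 - 5)) + (-8)²)² = (2*(-2 - 2/(-3)) + 64)² = (2*(-2 - ⅓*(-2)) + 64)² = (2*(-2 + ⅔) + 64)² = (2*(-4/3) + 64)² = (-8/3 + 64)² = (184/3)² = 33856/9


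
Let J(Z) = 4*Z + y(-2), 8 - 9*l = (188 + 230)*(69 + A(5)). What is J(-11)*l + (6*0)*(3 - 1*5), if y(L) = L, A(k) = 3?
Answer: 1384048/9 ≈ 1.5378e+5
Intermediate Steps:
l = -30088/9 (l = 8/9 - (188 + 230)*(69 + 3)/9 = 8/9 - 418*72/9 = 8/9 - ⅑*30096 = 8/9 - 3344 = -30088/9 ≈ -3343.1)
J(Z) = -2 + 4*Z (J(Z) = 4*Z - 2 = -2 + 4*Z)
J(-11)*l + (6*0)*(3 - 1*5) = (-2 + 4*(-11))*(-30088/9) + (6*0)*(3 - 1*5) = (-2 - 44)*(-30088/9) + 0*(3 - 5) = -46*(-30088/9) + 0*(-2) = 1384048/9 + 0 = 1384048/9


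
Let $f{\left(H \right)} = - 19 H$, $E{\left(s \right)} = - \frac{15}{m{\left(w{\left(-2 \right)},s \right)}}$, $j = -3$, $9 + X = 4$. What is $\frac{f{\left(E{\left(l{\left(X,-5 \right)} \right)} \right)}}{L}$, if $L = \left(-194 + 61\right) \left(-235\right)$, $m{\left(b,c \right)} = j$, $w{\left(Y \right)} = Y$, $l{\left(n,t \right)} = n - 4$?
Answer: $- \frac{1}{329} \approx -0.0030395$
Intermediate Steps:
$X = -5$ ($X = -9 + 4 = -5$)
$l{\left(n,t \right)} = -4 + n$
$m{\left(b,c \right)} = -3$
$L = 31255$ ($L = \left(-133\right) \left(-235\right) = 31255$)
$E{\left(s \right)} = 5$ ($E{\left(s \right)} = - \frac{15}{-3} = \left(-15\right) \left(- \frac{1}{3}\right) = 5$)
$\frac{f{\left(E{\left(l{\left(X,-5 \right)} \right)} \right)}}{L} = \frac{\left(-19\right) 5}{31255} = \left(-95\right) \frac{1}{31255} = - \frac{1}{329}$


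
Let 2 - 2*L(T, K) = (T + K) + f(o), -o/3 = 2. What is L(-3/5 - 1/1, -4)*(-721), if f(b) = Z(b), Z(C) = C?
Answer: -24514/5 ≈ -4902.8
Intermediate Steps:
o = -6 (o = -3*2 = -6)
f(b) = b
L(T, K) = 4 - K/2 - T/2 (L(T, K) = 1 - ((T + K) - 6)/2 = 1 - ((K + T) - 6)/2 = 1 - (-6 + K + T)/2 = 1 + (3 - K/2 - T/2) = 4 - K/2 - T/2)
L(-3/5 - 1/1, -4)*(-721) = (4 - ½*(-4) - (-3/5 - 1/1)/2)*(-721) = (4 + 2 - (-3*⅕ - 1*1)/2)*(-721) = (4 + 2 - (-⅗ - 1)/2)*(-721) = (4 + 2 - ½*(-8/5))*(-721) = (4 + 2 + ⅘)*(-721) = (34/5)*(-721) = -24514/5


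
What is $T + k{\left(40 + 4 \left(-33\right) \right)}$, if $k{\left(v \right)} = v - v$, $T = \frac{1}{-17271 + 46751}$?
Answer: $\frac{1}{29480} \approx 3.3921 \cdot 10^{-5}$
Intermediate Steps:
$T = \frac{1}{29480} \approx 3.3921 \cdot 10^{-5}$
$k{\left(v \right)} = 0$
$T + k{\left(40 + 4 \left(-33\right) \right)} = \frac{1}{29480} + 0 = \frac{1}{29480}$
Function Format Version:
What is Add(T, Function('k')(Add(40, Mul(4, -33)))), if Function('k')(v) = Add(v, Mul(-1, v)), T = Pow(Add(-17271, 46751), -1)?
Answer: Rational(1, 29480) ≈ 3.3921e-5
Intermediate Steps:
T = Rational(1, 29480) (T = Pow(29480, -1) = Rational(1, 29480) ≈ 3.3921e-5)
Function('k')(v) = 0
Add(T, Function('k')(Add(40, Mul(4, -33)))) = Add(Rational(1, 29480), 0) = Rational(1, 29480)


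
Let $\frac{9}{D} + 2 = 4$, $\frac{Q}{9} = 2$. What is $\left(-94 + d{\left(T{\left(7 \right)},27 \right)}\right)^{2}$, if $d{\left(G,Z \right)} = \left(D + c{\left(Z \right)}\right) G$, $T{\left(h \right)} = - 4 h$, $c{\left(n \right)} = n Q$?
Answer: $191213584$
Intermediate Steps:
$Q = 18$ ($Q = 9 \cdot 2 = 18$)
$D = \frac{9}{2}$ ($D = \frac{9}{-2 + 4} = \frac{9}{2} \approx 4.5$)
$c{\left(n \right)} = 18 n$ ($c{\left(n \right)} = n 18 = 18 n$)
$d{\left(G,Z \right)} = G \left(\frac{9}{2} + 18 Z\right)$ ($d{\left(G,Z \right)} = \left(\frac{9}{2} + 18 Z\right) G = G \left(\frac{9}{2} + 18 Z\right)$)
$\left(-94 + d{\left(T{\left(7 \right)},27 \right)}\right)^{2} = \left(-94 + \frac{9 \left(\left(-4\right) 7\right) \left(1 + 4 \cdot 27\right)}{2}\right)^{2} = \left(-94 + \frac{9}{2} \left(-28\right) \left(1 + 108\right)\right)^{2} = \left(-94 + \frac{9}{2} \left(-28\right) 109\right)^{2} = \left(-94 - 13734\right)^{2} = \left(-13828\right)^{2} = 191213584$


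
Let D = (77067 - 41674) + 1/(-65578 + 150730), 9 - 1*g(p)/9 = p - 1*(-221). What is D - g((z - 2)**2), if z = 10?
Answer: 3225302305/85152 ≈ 37877.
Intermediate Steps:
g(p) = -1908 - 9*p (g(p) = 81 - 9*(p - 1*(-221)) = 81 - 9*(p + 221) = 81 - 9*(221 + p) = 81 + (-1989 - 9*p) = -1908 - 9*p)
D = 3013784737/85152 (D = 35393 + 1/85152 = 3013784737/85152 ≈ 35393.)
D - g((z - 2)**2) = 3013784737/85152 - (-1908 - 9*(10 - 2)**2) = 3013784737/85152 - (-1908 - 9*8**2) = 3013784737/85152 - (-1908 - 9*64) = 3013784737/85152 - (-1908 - 576) = 3013784737/85152 - 1*(-2484) = 3013784737/85152 + 2484 = 3225302305/85152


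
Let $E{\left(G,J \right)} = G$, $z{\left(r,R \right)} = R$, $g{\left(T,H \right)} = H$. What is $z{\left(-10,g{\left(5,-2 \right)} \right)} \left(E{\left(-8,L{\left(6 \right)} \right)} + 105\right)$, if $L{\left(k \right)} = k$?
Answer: $-194$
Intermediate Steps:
$z{\left(-10,g{\left(5,-2 \right)} \right)} \left(E{\left(-8,L{\left(6 \right)} \right)} + 105\right) = - 2 \left(-8 + 105\right) = \left(-2\right) 97 = -194$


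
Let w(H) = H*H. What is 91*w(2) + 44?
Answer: 408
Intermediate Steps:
w(H) = H²
91*w(2) + 44 = 91*2² + 44 = 91*4 + 44 = 364 + 44 = 408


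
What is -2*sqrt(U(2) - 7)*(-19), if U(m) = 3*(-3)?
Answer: 152*I ≈ 152.0*I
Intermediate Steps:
U(m) = -9
-2*sqrt(U(2) - 7)*(-19) = -2*sqrt(-9 - 7)*(-19) = -8*I*(-19) = 152*I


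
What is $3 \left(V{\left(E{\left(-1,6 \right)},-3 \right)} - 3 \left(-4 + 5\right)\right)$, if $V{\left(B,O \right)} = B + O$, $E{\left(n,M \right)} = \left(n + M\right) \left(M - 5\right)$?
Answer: $-3$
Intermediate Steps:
$E{\left(n,M \right)} = \left(-5 + M\right) \left(M + n\right)$ ($E{\left(n,M \right)} = \left(M + n\right) \left(-5 + M\right) = \left(-5 + M\right) \left(M + n\right)$)
$3 \left(V{\left(E{\left(-1,6 \right)},-3 \right)} - 3 \left(-4 + 5\right)\right) = 3 \left(\left(\left(6^{2} - 30 - -5 + 6 \left(-1\right)\right) - 3\right) - 3 \left(-4 + 5\right)\right) = 3 \left(\left(\left(36 - 30 + 5 - 6\right) - 3\right) - 3\right) = 3 \left(\left(5 - 3\right) - 3\right) = 3 \left(2 - 3\right) = 3 \left(-1\right) = -3$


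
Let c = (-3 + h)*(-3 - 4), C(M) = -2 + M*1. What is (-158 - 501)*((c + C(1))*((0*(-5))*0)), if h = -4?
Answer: 0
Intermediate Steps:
C(M) = -2 + M
c = 49 (c = (-3 - 4)*(-3 - 4) = -7*(-7) = 49)
(-158 - 501)*((c + C(1))*((0*(-5))*0)) = (-158 - 501)*((49 + (-2 + 1))*((0*(-5))*0)) = -659*(49 - 1)*0*0 = -31632*0 = -659*0 = 0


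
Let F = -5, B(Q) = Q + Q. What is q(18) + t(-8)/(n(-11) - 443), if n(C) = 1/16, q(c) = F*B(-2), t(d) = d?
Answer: 141868/7087 ≈ 20.018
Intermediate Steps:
B(Q) = 2*Q
q(c) = 20 (q(c) = -10*(-2) = -5*(-4) = 20)
n(C) = 1/16
q(18) + t(-8)/(n(-11) - 443) = 20 - 8/(1/16 - 443) = 20 - 8/(-7087/16) = 20 - 16/7087*(-8) = 20 + 128/7087 = 141868/7087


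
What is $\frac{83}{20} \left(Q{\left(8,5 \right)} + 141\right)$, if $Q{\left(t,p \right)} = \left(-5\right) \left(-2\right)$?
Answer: $\frac{12533}{20} \approx 626.65$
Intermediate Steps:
$Q{\left(t,p \right)} = 10$
$\frac{83}{20} \left(Q{\left(8,5 \right)} + 141\right) = \frac{83}{20} \left(10 + 141\right) = 83 \cdot \frac{1}{20} \cdot 151 = \frac{83}{20} \cdot 151 = \frac{12533}{20}$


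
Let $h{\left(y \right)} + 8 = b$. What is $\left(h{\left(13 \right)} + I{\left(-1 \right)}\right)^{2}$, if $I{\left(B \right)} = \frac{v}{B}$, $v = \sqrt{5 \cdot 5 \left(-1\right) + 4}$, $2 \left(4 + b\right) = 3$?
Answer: $\frac{357}{4} + 21 i \sqrt{21} \approx 89.25 + 96.234 i$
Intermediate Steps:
$b = - \frac{5}{2}$ ($b = -4 + \frac{1}{2} \cdot 3 = -4 + \frac{3}{2} = - \frac{5}{2} \approx -2.5$)
$h{\left(y \right)} = - \frac{21}{2}$ ($h{\left(y \right)} = -8 - \frac{5}{2} = - \frac{21}{2}$)
$v = i \sqrt{21}$ ($v = \sqrt{25 \left(-1\right) + 4} = \sqrt{-25 + 4} = \sqrt{-21} = i \sqrt{21} \approx 4.5826 i$)
$I{\left(B \right)} = \frac{i \sqrt{21}}{B}$
$\left(h{\left(13 \right)} + I{\left(-1 \right)}\right)^{2} = \left(- \frac{21}{2} + \frac{i \sqrt{21}}{-1}\right)^{2} = \left(- \frac{21}{2} + i \sqrt{21} \left(-1\right)\right)^{2} = \left(- \frac{21}{2} - i \sqrt{21}\right)^{2}$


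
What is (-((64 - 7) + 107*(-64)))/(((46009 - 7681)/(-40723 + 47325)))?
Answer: 22417091/19164 ≈ 1169.8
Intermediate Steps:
(-((64 - 7) + 107*(-64)))/(((46009 - 7681)/(-40723 + 47325))) = (-(57 - 6848))/((38328/6602)) = (-1*(-6791))/((38328*(1/6602))) = 6791/(19164/3301) = 6791*(3301/19164) = 22417091/19164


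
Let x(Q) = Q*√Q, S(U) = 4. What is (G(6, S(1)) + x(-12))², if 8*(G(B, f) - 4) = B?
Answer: (19 - 96*I*√3)²/16 ≈ -1705.4 - 394.91*I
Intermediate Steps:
G(B, f) = 4 + B/8
x(Q) = Q^(3/2)
(G(6, S(1)) + x(-12))² = ((4 + (⅛)*6) + (-12)^(3/2))² = ((4 + ¾) - 24*I*√3)² = (19/4 - 24*I*√3)²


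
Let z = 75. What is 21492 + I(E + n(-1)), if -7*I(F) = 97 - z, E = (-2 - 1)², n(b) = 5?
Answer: 150422/7 ≈ 21489.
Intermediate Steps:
E = 9 (E = (-3)² = 9)
I(F) = -22/7 (I(F) = -(97 - 1*75)/7 = -(97 - 75)/7 = -⅐*22 = -22/7)
21492 + I(E + n(-1)) = 21492 - 22/7 = 150422/7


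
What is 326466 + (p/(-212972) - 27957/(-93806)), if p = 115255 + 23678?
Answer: 3261073730054259/9989025716 ≈ 3.2647e+5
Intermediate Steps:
p = 138933
326466 + (p/(-212972) - 27957/(-93806)) = 326466 + (138933/(-212972) - 27957/(-93806)) = 326466 + (138933*(-1/212972) - 27957*(-1/93806)) = 326466 + (-138933/212972 + 27957/93806) = 326466 - 3539345397/9989025716 = 3261073730054259/9989025716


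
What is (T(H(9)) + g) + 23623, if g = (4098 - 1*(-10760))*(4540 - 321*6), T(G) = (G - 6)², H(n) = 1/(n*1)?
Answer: 3147860044/81 ≈ 3.8862e+7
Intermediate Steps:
H(n) = 1/n
T(G) = (-6 + G)²
g = 38838812 (g = (4098 + 10760)*(4540 - 1926) = 14858*2614 = 38838812)
(T(H(9)) + g) + 23623 = ((-6 + 1/9)² + 38838812) + 23623 = ((-6 + ⅑)² + 38838812) + 23623 = ((-53/9)² + 38838812) + 23623 = (2809/81 + 38838812) + 23623 = 3145946581/81 + 23623 = 3147860044/81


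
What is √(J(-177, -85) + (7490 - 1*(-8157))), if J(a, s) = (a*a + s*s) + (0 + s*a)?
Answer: 3*√7694 ≈ 263.15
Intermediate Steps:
J(a, s) = a² + s² + a*s (J(a, s) = (a² + s²) + (0 + a*s) = (a² + s²) + a*s = a² + s² + a*s)
√(J(-177, -85) + (7490 - 1*(-8157))) = √(((-177)² + (-85)² - 177*(-85)) + (7490 - 1*(-8157))) = √((31329 + 7225 + 15045) + (7490 + 8157)) = √(53599 + 15647) = √69246 = 3*√7694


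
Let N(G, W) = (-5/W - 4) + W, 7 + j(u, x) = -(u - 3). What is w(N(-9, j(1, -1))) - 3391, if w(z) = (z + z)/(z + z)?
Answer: -3390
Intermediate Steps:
j(u, x) = -4 - u (j(u, x) = -7 - (u - 3) = -7 - (-3 + u) = -7 + (3 - u) = -4 - u)
N(G, W) = -4 + W - 5/W (N(G, W) = (-4 - 5/W) + W = -4 + W - 5/W)
w(z) = 1 (w(z) = (2*z)/((2*z)) = (2*z)*(1/(2*z)) = 1)
w(N(-9, j(1, -1))) - 3391 = 1 - 3391 = -3390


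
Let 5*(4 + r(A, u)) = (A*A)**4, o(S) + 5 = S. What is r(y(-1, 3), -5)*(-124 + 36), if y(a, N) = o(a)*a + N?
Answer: -3788109688/5 ≈ -7.5762e+8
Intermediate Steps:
o(S) = -5 + S
y(a, N) = N + a*(-5 + a) (y(a, N) = (-5 + a)*a + N = a*(-5 + a) + N = N + a*(-5 + a))
r(A, u) = -4 + A**8/5 (r(A, u) = -4 + (A*A)**4/5 = -4 + (A**2)**4/5 = -4 + A**8/5)
r(y(-1, 3), -5)*(-124 + 36) = (-4 + (3 - (-5 - 1))**8/5)*(-124 + 36) = (-4 + (3 - 1*(-6))**8/5)*(-88) = (-4 + (3 + 6)**8/5)*(-88) = (-4 + (1/5)*9**8)*(-88) = (-4 + (1/5)*43046721)*(-88) = (-4 + 43046721/5)*(-88) = (43046701/5)*(-88) = -3788109688/5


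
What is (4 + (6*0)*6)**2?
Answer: 16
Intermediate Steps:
(4 + (6*0)*6)**2 = (4 + 0*6)**2 = (4 + 0)**2 = 4**2 = 16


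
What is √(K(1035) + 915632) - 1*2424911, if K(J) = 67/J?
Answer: -2424911 + √108983106505/345 ≈ -2.4240e+6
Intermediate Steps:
√(K(1035) + 915632) - 1*2424911 = √(67/1035 + 915632) - 1*2424911 = √(67*(1/1035) + 915632) - 2424911 = √(67/1035 + 915632) - 2424911 = √(947679187/1035) - 2424911 = √108983106505/345 - 2424911 = -2424911 + √108983106505/345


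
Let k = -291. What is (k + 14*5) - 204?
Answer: -425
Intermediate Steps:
(k + 14*5) - 204 = (-291 + 14*5) - 204 = (-291 + 70) - 204 = -221 - 204 = -425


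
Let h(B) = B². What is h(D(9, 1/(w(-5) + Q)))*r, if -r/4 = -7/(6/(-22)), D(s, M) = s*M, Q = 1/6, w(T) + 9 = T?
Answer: -299376/6889 ≈ -43.457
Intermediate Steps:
w(T) = -9 + T
Q = ⅙ ≈ 0.16667
D(s, M) = M*s
r = -308/3 (r = -(-28)/(6/(-22)) = -(-28)/(6*(-1/22)) = -(-28)/(-3/11) = -(-28)*(-11)/3 = -4*77/3 = -308/3 ≈ -102.67)
h(D(9, 1/(w(-5) + Q)))*r = (9/((-9 - 5) + ⅙))²*(-308/3) = (9/(-14 + ⅙))²*(-308/3) = (9/(-83/6))²*(-308/3) = (-6/83*9)²*(-308/3) = (-54/83)²*(-308/3) = (2916/6889)*(-308/3) = -299376/6889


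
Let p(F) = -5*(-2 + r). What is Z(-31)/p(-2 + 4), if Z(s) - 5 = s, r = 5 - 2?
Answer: 26/5 ≈ 5.2000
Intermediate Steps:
r = 3
Z(s) = 5 + s
p(F) = -5 (p(F) = -5*(-2 + 3) = -5*1 = -5)
Z(-31)/p(-2 + 4) = (5 - 31)/(-5) = -⅕*(-26) = 26/5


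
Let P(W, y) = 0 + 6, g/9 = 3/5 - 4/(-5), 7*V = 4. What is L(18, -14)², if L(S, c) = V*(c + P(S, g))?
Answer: 1024/49 ≈ 20.898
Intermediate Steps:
V = 4/7 (V = (⅐)*4 = 4/7 ≈ 0.57143)
g = 63/5 (g = 9*(3/5 - 4/(-5)) = 9*(3*(⅕) - 4*(-⅕)) = 9*(⅗ + ⅘) = 9*(7/5) = 63/5 ≈ 12.600)
P(W, y) = 6
L(S, c) = 24/7 + 4*c/7 (L(S, c) = 4*(c + 6)/7 = 4*(6 + c)/7 = 24/7 + 4*c/7)
L(18, -14)² = (24/7 + (4/7)*(-14))² = (24/7 - 8)² = (-32/7)² = 1024/49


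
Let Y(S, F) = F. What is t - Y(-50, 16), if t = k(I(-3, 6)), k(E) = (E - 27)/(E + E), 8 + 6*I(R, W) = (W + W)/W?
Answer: -2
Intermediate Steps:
I(R, W) = -1 (I(R, W) = -4/3 + ((W + W)/W)/6 = -4/3 + ((2*W)/W)/6 = -4/3 + (⅙)*2 = -4/3 + ⅓ = -1)
k(E) = (-27 + E)/(2*E) (k(E) = (-27 + E)/((2*E)) = (-27 + E)*(1/(2*E)) = (-27 + E)/(2*E))
t = 14 (t = (½)*(-27 - 1)/(-1) = (½)*(-1)*(-28) = 14)
t - Y(-50, 16) = 14 - 1*16 = 14 - 16 = -2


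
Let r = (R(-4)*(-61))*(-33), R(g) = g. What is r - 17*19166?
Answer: -333874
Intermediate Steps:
r = -8052 (r = -4*(-61)*(-33) = 244*(-33) = -8052)
r - 17*19166 = -8052 - 17*19166 = -8052 - 325822 = -333874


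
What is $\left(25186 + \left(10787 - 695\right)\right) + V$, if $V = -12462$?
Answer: $22816$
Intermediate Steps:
$\left(25186 + \left(10787 - 695\right)\right) + V = \left(25186 + \left(10787 - 695\right)\right) - 12462 = \left(25186 + 10092\right) - 12462 = 35278 - 12462 = 22816$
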